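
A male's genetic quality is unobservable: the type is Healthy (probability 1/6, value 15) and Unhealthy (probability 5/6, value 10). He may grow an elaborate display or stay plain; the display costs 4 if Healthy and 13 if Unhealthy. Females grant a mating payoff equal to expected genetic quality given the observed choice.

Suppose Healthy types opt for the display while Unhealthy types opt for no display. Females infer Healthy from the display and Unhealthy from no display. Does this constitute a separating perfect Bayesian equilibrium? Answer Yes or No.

Under these beliefs, the display earns mating payoff 15 and no display earns mating payoff 10.
Healthy: the display nets 15 − 4 = 11; no display nets 10. Healthy prefers the display.
Unhealthy: the display nets 15 − 13 = 2; no display nets 10. Unhealthy prefers no display.
Neither type deviates, so the separating profile is an equilibrium.

Yes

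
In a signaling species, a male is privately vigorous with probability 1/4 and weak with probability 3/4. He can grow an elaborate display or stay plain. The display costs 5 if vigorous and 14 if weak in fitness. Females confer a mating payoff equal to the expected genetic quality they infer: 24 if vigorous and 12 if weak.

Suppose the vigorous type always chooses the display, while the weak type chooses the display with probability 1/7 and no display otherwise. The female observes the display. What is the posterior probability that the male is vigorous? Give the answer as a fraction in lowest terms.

P(the display) = (1/4)·1 + (3/4)·(1/7) = 5/14.
By Bayes' rule, P(vigorous | the display) = (1/4) / (5/14) = 7/10.

7/10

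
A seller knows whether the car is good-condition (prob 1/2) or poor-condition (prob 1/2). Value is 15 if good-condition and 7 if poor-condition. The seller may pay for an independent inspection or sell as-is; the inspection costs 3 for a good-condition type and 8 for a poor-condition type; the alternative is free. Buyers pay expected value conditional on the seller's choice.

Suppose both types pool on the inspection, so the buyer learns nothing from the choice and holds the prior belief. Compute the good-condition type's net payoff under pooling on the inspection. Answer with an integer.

8

Pooled price = 1/2·15 + 1/2·7 = 11.
good-condition pays cost 3 for the inspection, so net payoff = 11 − 3 = 8.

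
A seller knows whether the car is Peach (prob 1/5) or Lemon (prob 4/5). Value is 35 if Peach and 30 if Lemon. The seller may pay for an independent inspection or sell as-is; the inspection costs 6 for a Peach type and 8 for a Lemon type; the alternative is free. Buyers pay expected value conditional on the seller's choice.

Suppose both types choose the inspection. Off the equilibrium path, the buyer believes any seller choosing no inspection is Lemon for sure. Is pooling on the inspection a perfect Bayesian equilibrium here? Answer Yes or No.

On path, the buyer holds the prior and pays 1/5·35 + 4/5·30 = 31. Off path (no inspection), believing Lemon, it pays 30.
Peach: the inspection nets 31 − 6 = 25; no inspection nets 30. Peach would deviate.
Lemon: the inspection nets 31 − 8 = 23; no inspection nets 30. Lemon would deviate.
A type deviates, so pooling fails.

No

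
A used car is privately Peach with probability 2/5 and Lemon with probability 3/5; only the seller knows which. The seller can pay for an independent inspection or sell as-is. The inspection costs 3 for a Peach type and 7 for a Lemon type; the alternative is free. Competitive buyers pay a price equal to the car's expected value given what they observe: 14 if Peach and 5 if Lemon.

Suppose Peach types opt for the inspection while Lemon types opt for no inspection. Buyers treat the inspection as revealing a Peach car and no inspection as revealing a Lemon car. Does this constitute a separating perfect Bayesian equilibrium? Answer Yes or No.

No

Under these beliefs, the inspection earns price 14 and no inspection earns price 5.
Peach: the inspection nets 14 − 3 = 11; no inspection nets 5. Peach prefers the inspection.
Lemon: the inspection nets 14 − 7 = 7; no inspection nets 5. Lemon would deviate to the inspection.
Lemon has a profitable deviation, so the profile is not an equilibrium.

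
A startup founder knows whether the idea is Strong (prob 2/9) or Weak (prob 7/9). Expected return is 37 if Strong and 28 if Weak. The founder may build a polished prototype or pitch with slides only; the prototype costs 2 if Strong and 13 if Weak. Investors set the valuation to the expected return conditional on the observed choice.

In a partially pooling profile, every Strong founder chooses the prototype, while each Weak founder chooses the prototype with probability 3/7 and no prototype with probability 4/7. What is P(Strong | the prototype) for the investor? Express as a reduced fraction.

2/5

P(the prototype) = (2/9)·1 + (7/9)·(3/7) = 5/9.
By Bayes' rule, P(Strong | the prototype) = (2/9) / (5/9) = 2/5.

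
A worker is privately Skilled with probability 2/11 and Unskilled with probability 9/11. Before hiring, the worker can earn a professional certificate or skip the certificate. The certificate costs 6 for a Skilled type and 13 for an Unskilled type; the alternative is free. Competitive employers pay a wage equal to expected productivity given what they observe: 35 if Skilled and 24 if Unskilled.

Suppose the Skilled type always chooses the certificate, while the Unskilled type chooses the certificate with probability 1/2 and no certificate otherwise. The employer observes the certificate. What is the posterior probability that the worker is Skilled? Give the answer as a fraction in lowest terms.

P(the certificate) = (2/11)·1 + (9/11)·(1/2) = 13/22.
By Bayes' rule, P(Skilled | the certificate) = (2/11) / (13/22) = 4/13.

4/13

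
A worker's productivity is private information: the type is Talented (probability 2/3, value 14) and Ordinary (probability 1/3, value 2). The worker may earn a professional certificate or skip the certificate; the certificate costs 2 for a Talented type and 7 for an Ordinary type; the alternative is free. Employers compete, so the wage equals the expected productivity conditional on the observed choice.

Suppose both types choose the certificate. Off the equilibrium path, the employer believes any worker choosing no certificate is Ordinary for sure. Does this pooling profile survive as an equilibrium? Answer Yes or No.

On path, the employer holds the prior and pays 2/3·14 + 1/3·2 = 10. Off path (no certificate), believing Ordinary, it pays 2.
Talented: the certificate nets 10 − 2 = 8; no certificate nets 2. Talented stays.
Ordinary: the certificate nets 10 − 7 = 3; no certificate nets 2. Ordinary stays.
No type deviates, so pooling is sustained.

Yes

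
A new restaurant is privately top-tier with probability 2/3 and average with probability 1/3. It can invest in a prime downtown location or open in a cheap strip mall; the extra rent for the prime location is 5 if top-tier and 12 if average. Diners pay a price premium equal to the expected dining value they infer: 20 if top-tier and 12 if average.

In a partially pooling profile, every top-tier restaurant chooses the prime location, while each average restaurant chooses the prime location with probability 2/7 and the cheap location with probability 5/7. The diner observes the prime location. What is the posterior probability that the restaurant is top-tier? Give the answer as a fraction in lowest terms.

P(the prime location) = (2/3)·1 + (1/3)·(2/7) = 16/21.
By Bayes' rule, P(top-tier | the prime location) = (2/3) / (16/21) = 7/8.

7/8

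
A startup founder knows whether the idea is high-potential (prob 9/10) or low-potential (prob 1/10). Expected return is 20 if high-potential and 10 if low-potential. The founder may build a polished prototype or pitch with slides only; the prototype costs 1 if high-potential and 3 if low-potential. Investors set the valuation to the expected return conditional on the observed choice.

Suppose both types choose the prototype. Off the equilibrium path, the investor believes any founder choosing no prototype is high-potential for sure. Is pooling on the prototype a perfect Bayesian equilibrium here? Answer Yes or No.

No

On path, the investor holds the prior and pays 9/10·20 + 1/10·10 = 19. Off path (no prototype), believing high-potential, it pays 20.
high-potential: the prototype nets 19 − 1 = 18; no prototype nets 20. high-potential would deviate.
low-potential: the prototype nets 19 − 3 = 16; no prototype nets 20. low-potential would deviate.
A type deviates, so pooling fails.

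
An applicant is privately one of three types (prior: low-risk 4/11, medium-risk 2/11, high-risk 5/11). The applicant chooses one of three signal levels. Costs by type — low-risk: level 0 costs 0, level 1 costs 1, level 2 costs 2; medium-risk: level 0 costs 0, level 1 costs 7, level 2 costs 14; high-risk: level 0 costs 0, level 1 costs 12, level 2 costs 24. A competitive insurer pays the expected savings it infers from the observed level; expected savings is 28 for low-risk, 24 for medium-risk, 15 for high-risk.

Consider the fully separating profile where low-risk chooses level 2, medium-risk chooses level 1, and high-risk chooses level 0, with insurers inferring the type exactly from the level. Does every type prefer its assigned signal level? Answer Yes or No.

Yes

Separating rebates: level 2 → 28, level 1 → 24, level 0 → 15.
low-risk (assigned level 2): level 0: 15 − 0 = 15; level 1: 24 − 1 = 23; level 2: 28 − 2 = 26. low-risk stays.
medium-risk (assigned level 1): level 0: 15 − 0 = 15; level 1: 24 − 7 = 17; level 2: 28 − 14 = 14. medium-risk stays.
high-risk (assigned level 0): level 0: 15 − 0 = 15; level 1: 24 − 12 = 12; level 2: 28 − 24 = 4. high-risk stays.
Every type prefers its assigned level; separation holds.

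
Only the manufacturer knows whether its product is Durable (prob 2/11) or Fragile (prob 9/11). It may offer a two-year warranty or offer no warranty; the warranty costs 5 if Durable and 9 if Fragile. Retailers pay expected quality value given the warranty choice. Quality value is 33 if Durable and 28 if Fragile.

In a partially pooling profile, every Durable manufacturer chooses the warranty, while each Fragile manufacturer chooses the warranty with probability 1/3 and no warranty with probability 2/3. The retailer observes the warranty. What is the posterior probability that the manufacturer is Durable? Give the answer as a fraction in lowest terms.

2/5

P(the warranty) = (2/11)·1 + (9/11)·(1/3) = 5/11.
By Bayes' rule, P(Durable | the warranty) = (2/11) / (5/11) = 2/5.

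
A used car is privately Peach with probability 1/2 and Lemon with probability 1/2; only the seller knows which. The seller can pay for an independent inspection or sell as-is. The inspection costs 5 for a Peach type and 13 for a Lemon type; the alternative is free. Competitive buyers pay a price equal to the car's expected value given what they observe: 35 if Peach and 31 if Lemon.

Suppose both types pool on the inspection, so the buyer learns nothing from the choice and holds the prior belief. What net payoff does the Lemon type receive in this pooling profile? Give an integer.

20

Pooled price = 1/2·35 + 1/2·31 = 33.
Lemon pays cost 13 for the inspection, so net payoff = 33 − 13 = 20.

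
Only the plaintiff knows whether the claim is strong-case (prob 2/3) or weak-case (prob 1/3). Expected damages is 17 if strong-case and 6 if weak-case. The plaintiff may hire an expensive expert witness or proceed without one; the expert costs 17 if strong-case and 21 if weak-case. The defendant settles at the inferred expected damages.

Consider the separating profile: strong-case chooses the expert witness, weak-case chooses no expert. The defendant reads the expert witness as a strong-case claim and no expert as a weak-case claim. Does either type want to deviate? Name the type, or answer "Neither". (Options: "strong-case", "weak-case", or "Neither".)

strong-case

The expert witness pays 17; no expert pays 6.
strong-case: assigned the expert witness, nets 17 − 17 = 0; deviating to no expert nets 6.
weak-case: assigned no expert, nets 6; deviating to the expert witness nets 17 − 21 = -4.
The strong-case type gains 6 by deviating.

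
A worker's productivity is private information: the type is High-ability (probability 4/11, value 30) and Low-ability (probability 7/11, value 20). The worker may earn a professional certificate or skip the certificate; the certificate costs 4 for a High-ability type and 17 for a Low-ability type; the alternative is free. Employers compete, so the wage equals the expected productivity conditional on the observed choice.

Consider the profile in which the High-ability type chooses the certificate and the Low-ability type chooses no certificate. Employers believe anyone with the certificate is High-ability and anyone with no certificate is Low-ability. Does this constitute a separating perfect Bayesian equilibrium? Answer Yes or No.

Yes

Under these beliefs, the certificate earns wage 30 and no certificate earns wage 20.
High-ability: the certificate nets 30 − 4 = 26; no certificate nets 20. High-ability prefers the certificate.
Low-ability: the certificate nets 30 − 17 = 13; no certificate nets 20. Low-ability prefers no certificate.
Neither type deviates, so the separating profile is an equilibrium.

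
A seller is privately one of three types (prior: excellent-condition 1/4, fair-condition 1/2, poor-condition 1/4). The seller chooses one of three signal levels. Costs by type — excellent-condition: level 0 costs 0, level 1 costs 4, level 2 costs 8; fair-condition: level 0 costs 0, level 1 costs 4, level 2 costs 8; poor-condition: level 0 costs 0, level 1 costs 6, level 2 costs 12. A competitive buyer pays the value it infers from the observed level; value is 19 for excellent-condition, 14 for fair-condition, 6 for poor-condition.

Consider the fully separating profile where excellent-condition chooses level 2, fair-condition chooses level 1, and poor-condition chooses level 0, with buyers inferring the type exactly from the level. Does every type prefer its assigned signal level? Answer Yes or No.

Separating prices: level 2 → 19, level 1 → 14, level 0 → 6.
excellent-condition (assigned level 2): level 0: 6 − 0 = 6; level 1: 14 − 4 = 10; level 2: 19 − 8 = 11. excellent-condition stays.
fair-condition (assigned level 1): level 0: 6 − 0 = 6; level 1: 14 − 4 = 10; level 2: 19 − 8 = 11. fair-condition prefers level 2.
poor-condition (assigned level 0): level 0: 6 − 0 = 6; level 1: 14 − 6 = 8; level 2: 19 − 12 = 7. poor-condition prefers level 1.
At least one type deviates; the separating profile fails.

No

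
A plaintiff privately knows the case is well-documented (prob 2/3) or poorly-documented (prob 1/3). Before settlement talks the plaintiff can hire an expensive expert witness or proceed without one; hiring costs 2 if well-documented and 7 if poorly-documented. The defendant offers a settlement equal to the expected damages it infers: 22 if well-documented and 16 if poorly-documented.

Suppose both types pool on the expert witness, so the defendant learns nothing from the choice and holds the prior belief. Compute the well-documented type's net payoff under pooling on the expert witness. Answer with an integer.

Pooled settlement = 2/3·22 + 1/3·16 = 20.
well-documented pays cost 2 for the expert witness, so net payoff = 20 − 2 = 18.

18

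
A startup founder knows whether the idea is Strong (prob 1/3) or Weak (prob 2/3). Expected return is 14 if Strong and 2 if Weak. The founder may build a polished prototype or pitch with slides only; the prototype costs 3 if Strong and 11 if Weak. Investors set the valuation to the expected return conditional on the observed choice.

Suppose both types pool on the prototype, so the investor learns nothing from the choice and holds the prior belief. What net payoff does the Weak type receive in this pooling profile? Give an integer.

-5

Pooled valuation = 1/3·14 + 2/3·2 = 6.
Weak pays cost 11 for the prototype, so net payoff = 6 − 11 = -5.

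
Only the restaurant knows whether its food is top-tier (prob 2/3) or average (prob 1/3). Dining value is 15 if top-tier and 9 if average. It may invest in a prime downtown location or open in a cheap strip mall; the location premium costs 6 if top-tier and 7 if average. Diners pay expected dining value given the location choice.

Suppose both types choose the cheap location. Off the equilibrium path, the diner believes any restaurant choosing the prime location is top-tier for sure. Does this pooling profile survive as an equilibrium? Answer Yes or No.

Yes

On path, the diner holds the prior and pays 2/3·15 + 1/3·9 = 13. Off path (the prime location), believing top-tier, it pays 15.
top-tier: the cheap location nets 13; the prime location nets 15 − 6 = 9. top-tier stays.
average: the cheap location nets 13; the prime location nets 15 − 7 = 8. average stays.
No type deviates, so pooling is sustained.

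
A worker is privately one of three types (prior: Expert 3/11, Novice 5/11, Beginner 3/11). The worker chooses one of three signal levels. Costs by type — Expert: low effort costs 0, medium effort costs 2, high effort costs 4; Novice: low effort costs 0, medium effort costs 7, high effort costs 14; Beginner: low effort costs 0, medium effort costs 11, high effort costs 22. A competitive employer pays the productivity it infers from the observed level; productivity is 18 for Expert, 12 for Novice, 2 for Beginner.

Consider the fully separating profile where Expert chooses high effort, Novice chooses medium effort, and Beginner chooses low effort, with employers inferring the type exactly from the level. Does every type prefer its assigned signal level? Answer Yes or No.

Separating wages: high effort → 18, medium effort → 12, low effort → 2.
Expert (assigned high effort): low effort: 2 − 0 = 2; medium effort: 12 − 2 = 10; high effort: 18 − 4 = 14. Expert stays.
Novice (assigned medium effort): low effort: 2 − 0 = 2; medium effort: 12 − 7 = 5; high effort: 18 − 14 = 4. Novice stays.
Beginner (assigned low effort): low effort: 2 − 0 = 2; medium effort: 12 − 11 = 1; high effort: 18 − 22 = -4. Beginner stays.
Every type prefers its assigned level; separation holds.

Yes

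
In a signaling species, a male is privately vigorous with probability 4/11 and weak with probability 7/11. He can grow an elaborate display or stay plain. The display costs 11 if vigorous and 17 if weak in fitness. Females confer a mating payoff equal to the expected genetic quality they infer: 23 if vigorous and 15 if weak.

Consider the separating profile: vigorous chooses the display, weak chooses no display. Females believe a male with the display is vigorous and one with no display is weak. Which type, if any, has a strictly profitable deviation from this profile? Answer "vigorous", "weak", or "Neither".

vigorous

The display pays 23; no display pays 15.
vigorous: assigned the display, nets 23 − 11 = 12; deviating to no display nets 15.
weak: assigned no display, nets 15; deviating to the display nets 23 − 17 = 6.
The vigorous type gains 3 by deviating.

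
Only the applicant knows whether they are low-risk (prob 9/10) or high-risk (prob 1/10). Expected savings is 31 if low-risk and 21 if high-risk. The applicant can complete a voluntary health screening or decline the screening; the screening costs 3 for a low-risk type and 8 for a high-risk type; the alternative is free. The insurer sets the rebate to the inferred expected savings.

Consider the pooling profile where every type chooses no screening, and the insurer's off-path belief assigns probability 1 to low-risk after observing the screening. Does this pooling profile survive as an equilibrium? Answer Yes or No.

Yes

On path, the insurer holds the prior and pays 9/10·31 + 1/10·21 = 30. Off path (the screening), believing low-risk, it pays 31.
low-risk: no screening nets 30; the screening nets 31 − 3 = 28. low-risk stays.
high-risk: no screening nets 30; the screening nets 31 − 8 = 23. high-risk stays.
No type deviates, so pooling is sustained.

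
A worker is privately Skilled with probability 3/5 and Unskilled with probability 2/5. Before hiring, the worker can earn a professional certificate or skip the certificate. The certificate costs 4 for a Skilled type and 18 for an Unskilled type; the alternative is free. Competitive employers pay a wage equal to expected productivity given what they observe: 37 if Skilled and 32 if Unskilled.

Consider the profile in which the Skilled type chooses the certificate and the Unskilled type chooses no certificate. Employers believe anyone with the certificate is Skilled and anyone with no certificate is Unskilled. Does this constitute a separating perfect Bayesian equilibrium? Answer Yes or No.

Yes

Under these beliefs, the certificate earns wage 37 and no certificate earns wage 32.
Skilled: the certificate nets 37 − 4 = 33; no certificate nets 32. Skilled prefers the certificate.
Unskilled: the certificate nets 37 − 18 = 19; no certificate nets 32. Unskilled prefers no certificate.
Neither type deviates, so the separating profile is an equilibrium.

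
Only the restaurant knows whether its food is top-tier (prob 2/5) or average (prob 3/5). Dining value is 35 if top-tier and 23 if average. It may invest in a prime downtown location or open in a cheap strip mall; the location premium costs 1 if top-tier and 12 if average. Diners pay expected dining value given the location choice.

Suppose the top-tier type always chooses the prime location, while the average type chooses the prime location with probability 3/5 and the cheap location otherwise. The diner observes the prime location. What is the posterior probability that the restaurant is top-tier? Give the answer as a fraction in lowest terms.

10/19

P(the prime location) = (2/5)·1 + (3/5)·(3/5) = 19/25.
By Bayes' rule, P(top-tier | the prime location) = (2/5) / (19/25) = 10/19.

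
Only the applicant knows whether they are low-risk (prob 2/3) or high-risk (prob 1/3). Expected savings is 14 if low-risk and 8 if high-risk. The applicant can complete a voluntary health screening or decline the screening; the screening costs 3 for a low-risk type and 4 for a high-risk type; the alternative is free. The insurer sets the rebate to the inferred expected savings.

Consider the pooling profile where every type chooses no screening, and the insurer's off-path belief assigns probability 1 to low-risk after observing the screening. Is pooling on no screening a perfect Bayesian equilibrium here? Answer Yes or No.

Yes

On path, the insurer holds the prior and pays 2/3·14 + 1/3·8 = 12. Off path (the screening), believing low-risk, it pays 14.
low-risk: no screening nets 12; the screening nets 14 − 3 = 11. low-risk stays.
high-risk: no screening nets 12; the screening nets 14 − 4 = 10. high-risk stays.
No type deviates, so pooling is sustained.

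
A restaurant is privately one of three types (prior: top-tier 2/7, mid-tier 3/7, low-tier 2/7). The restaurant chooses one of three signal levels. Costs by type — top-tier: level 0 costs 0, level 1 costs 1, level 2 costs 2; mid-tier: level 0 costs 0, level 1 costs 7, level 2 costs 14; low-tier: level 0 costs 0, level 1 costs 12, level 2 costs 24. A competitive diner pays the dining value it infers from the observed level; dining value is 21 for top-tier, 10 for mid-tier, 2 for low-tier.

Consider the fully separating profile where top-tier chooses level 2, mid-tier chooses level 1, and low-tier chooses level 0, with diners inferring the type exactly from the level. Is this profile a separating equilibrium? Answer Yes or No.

No

Separating price premiums: level 2 → 21, level 1 → 10, level 0 → 2.
top-tier (assigned level 2): level 0: 2 − 0 = 2; level 1: 10 − 1 = 9; level 2: 21 − 2 = 19. top-tier stays.
mid-tier (assigned level 1): level 0: 2 − 0 = 2; level 1: 10 − 7 = 3; level 2: 21 − 14 = 7. mid-tier prefers level 2.
low-tier (assigned level 0): level 0: 2 − 0 = 2; level 1: 10 − 12 = -2; level 2: 21 − 24 = -3. low-tier stays.
At least one type deviates; the separating profile fails.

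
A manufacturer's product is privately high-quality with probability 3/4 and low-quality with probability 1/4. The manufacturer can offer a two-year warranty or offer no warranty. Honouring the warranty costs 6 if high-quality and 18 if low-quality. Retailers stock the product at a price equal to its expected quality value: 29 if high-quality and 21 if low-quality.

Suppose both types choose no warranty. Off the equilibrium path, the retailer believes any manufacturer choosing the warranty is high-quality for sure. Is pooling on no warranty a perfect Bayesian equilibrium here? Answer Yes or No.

On path, the retailer holds the prior and pays 3/4·29 + 1/4·21 = 27. Off path (the warranty), believing high-quality, it pays 29.
high-quality: no warranty nets 27; the warranty nets 29 − 6 = 23. high-quality stays.
low-quality: no warranty nets 27; the warranty nets 29 − 18 = 11. low-quality stays.
No type deviates, so pooling is sustained.

Yes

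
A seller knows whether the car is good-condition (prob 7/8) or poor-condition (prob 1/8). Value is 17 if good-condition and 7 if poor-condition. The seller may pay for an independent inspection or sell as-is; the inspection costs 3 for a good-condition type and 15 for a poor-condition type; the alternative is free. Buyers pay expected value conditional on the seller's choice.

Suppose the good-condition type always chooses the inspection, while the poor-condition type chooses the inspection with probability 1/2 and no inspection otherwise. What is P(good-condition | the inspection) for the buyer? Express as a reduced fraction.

P(the inspection) = (7/8)·1 + (1/8)·(1/2) = 15/16.
By Bayes' rule, P(good-condition | the inspection) = (7/8) / (15/16) = 14/15.

14/15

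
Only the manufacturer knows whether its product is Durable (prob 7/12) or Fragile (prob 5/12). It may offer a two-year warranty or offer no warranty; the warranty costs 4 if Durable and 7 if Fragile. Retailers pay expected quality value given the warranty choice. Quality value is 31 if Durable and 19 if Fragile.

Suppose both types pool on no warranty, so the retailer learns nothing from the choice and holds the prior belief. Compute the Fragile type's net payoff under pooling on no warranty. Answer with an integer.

26

Pooled price = 7/12·31 + 5/12·19 = 26.
Fragile pays no cost for no warranty, so net payoff = 26.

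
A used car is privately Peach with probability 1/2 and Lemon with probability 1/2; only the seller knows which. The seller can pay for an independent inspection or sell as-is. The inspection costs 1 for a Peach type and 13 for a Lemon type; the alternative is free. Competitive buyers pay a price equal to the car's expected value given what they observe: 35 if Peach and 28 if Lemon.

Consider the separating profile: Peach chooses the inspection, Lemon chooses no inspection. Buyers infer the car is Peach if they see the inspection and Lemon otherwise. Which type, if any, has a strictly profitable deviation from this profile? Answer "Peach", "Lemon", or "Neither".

Neither

The inspection pays 35; no inspection pays 28.
Peach: assigned the inspection, nets 35 − 1 = 34; deviating to no inspection nets 28.
Lemon: assigned no inspection, nets 28; deviating to the inspection nets 35 − 13 = 22.
Both types strictly prefer their assigned action; no profitable deviation.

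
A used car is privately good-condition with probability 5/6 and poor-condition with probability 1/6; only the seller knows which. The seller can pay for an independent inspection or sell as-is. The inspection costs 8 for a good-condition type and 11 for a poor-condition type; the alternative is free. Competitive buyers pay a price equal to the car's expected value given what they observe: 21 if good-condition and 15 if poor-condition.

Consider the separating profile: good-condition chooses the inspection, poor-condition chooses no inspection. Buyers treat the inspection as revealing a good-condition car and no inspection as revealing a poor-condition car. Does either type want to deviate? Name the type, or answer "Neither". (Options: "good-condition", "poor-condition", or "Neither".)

good-condition

The inspection pays 21; no inspection pays 15.
good-condition: assigned the inspection, nets 21 − 8 = 13; deviating to no inspection nets 15.
poor-condition: assigned no inspection, nets 15; deviating to the inspection nets 21 − 11 = 10.
The good-condition type gains 2 by deviating.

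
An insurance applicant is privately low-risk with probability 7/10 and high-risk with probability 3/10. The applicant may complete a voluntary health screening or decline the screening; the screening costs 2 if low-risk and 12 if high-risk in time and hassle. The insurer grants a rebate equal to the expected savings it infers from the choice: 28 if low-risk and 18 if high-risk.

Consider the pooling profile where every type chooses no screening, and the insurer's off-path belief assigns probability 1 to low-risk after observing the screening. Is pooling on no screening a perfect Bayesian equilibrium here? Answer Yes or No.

No

On path, the insurer holds the prior and pays 7/10·28 + 3/10·18 = 25. Off path (the screening), believing low-risk, it pays 28.
low-risk: no screening nets 25; the screening nets 28 − 2 = 26. low-risk would deviate.
high-risk: no screening nets 25; the screening nets 28 − 12 = 16. high-risk stays.
A type deviates, so pooling fails.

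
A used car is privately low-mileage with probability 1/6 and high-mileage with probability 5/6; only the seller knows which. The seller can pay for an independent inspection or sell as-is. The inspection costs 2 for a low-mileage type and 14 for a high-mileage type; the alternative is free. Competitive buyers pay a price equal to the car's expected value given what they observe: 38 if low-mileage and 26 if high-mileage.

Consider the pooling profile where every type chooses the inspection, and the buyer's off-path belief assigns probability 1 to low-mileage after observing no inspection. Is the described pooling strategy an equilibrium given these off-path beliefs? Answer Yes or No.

No

On path, the buyer holds the prior and pays 1/6·38 + 5/6·26 = 28. Off path (no inspection), believing low-mileage, it pays 38.
low-mileage: the inspection nets 28 − 2 = 26; no inspection nets 38. low-mileage would deviate.
high-mileage: the inspection nets 28 − 14 = 14; no inspection nets 38. high-mileage would deviate.
A type deviates, so pooling fails.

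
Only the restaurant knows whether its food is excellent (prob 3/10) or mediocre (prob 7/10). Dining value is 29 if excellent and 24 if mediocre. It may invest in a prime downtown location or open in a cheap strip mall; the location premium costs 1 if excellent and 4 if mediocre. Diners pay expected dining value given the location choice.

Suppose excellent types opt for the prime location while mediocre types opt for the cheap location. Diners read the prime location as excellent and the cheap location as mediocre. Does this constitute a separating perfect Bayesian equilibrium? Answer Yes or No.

Under these beliefs, the prime location earns price premium 29 and the cheap location earns price premium 24.
excellent: the prime location nets 29 − 1 = 28; the cheap location nets 24. excellent prefers the prime location.
mediocre: the prime location nets 29 − 4 = 25; the cheap location nets 24. mediocre would deviate to the prime location.
mediocre has a profitable deviation, so the profile is not an equilibrium.

No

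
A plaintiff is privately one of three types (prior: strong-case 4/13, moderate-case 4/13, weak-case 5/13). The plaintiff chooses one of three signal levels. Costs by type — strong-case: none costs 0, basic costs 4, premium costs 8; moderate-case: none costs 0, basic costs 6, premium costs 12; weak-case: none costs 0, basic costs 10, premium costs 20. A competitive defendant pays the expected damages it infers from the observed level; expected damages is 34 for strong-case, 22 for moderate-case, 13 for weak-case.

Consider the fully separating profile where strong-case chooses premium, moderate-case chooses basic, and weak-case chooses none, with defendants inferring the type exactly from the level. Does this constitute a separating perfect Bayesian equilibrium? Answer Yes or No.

No

Separating settlements: premium → 34, basic → 22, none → 13.
strong-case (assigned premium): none: 13 − 0 = 13; basic: 22 − 4 = 18; premium: 34 − 8 = 26. strong-case stays.
moderate-case (assigned basic): none: 13 − 0 = 13; basic: 22 − 6 = 16; premium: 34 − 12 = 22. moderate-case prefers premium.
weak-case (assigned none): none: 13 − 0 = 13; basic: 22 − 10 = 12; premium: 34 − 20 = 14. weak-case prefers premium.
At least one type deviates; the separating profile fails.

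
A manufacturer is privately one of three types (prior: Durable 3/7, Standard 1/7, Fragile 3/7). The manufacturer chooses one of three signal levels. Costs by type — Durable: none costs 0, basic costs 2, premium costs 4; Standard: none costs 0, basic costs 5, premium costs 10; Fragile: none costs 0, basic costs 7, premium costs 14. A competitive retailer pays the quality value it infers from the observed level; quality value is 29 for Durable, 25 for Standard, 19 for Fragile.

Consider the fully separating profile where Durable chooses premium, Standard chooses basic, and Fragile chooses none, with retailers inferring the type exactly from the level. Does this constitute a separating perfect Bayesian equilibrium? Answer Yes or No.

Separating prices: premium → 29, basic → 25, none → 19.
Durable (assigned premium): none: 19 − 0 = 19; basic: 25 − 2 = 23; premium: 29 − 4 = 25. Durable stays.
Standard (assigned basic): none: 19 − 0 = 19; basic: 25 − 5 = 20; premium: 29 − 10 = 19. Standard stays.
Fragile (assigned none): none: 19 − 0 = 19; basic: 25 − 7 = 18; premium: 29 − 14 = 15. Fragile stays.
Every type prefers its assigned level; separation holds.

Yes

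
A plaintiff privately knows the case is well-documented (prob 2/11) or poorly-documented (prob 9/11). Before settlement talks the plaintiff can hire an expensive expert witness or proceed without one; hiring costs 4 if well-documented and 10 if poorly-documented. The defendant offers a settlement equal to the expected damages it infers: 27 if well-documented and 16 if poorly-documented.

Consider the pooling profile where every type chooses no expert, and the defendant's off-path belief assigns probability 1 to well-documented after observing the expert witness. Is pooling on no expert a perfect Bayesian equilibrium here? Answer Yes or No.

No

On path, the defendant holds the prior and pays 2/11·27 + 9/11·16 = 18. Off path (the expert witness), believing well-documented, it pays 27.
well-documented: no expert nets 18; the expert witness nets 27 − 4 = 23. well-documented would deviate.
poorly-documented: no expert nets 18; the expert witness nets 27 − 10 = 17. poorly-documented stays.
A type deviates, so pooling fails.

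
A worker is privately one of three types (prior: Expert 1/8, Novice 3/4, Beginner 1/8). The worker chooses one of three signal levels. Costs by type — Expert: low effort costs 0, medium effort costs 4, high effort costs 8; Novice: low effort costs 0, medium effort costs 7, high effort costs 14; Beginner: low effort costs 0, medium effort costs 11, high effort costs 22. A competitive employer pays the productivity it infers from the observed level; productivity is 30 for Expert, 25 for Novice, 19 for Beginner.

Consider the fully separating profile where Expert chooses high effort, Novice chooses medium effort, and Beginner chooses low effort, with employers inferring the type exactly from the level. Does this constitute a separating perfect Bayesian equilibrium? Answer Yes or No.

No

Separating wages: high effort → 30, medium effort → 25, low effort → 19.
Expert (assigned high effort): low effort: 19 − 0 = 19; medium effort: 25 − 4 = 21; high effort: 30 − 8 = 22. Expert stays.
Novice (assigned medium effort): low effort: 19 − 0 = 19; medium effort: 25 − 7 = 18; high effort: 30 − 14 = 16. Novice prefers low effort.
Beginner (assigned low effort): low effort: 19 − 0 = 19; medium effort: 25 − 11 = 14; high effort: 30 − 22 = 8. Beginner stays.
At least one type deviates; the separating profile fails.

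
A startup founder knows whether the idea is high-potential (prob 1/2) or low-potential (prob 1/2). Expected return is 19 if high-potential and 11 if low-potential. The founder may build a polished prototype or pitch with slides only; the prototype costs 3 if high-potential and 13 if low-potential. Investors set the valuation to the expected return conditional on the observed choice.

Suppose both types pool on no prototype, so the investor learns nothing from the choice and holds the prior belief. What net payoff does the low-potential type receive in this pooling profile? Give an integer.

Pooled valuation = 1/2·19 + 1/2·11 = 15.
low-potential pays no cost for no prototype, so net payoff = 15.

15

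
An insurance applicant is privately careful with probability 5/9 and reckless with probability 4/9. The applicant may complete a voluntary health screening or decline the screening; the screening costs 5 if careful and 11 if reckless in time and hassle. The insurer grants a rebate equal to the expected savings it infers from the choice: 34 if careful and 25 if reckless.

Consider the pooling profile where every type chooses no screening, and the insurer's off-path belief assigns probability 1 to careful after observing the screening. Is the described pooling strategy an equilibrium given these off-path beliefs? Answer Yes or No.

On path, the insurer holds the prior and pays 5/9·34 + 4/9·25 = 30. Off path (the screening), believing careful, it pays 34.
careful: no screening nets 30; the screening nets 34 − 5 = 29. careful stays.
reckless: no screening nets 30; the screening nets 34 − 11 = 23. reckless stays.
No type deviates, so pooling is sustained.

Yes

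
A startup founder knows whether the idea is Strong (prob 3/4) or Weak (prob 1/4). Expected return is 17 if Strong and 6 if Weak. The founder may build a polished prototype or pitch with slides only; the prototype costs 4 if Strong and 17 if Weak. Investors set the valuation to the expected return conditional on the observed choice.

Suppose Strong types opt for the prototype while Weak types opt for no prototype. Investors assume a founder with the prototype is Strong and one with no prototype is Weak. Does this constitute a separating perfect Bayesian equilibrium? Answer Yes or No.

Under these beliefs, the prototype earns valuation 17 and no prototype earns valuation 6.
Strong: the prototype nets 17 − 4 = 13; no prototype nets 6. Strong prefers the prototype.
Weak: the prototype nets 17 − 17 = 0; no prototype nets 6. Weak prefers no prototype.
Neither type deviates, so the separating profile is an equilibrium.

Yes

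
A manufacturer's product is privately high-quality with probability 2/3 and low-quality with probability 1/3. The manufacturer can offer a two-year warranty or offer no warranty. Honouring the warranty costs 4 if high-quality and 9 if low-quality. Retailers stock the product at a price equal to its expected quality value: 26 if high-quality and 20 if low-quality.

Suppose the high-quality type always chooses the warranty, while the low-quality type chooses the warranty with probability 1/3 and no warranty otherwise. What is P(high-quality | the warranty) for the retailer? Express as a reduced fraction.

6/7

P(the warranty) = (2/3)·1 + (1/3)·(1/3) = 7/9.
By Bayes' rule, P(high-quality | the warranty) = (2/3) / (7/9) = 6/7.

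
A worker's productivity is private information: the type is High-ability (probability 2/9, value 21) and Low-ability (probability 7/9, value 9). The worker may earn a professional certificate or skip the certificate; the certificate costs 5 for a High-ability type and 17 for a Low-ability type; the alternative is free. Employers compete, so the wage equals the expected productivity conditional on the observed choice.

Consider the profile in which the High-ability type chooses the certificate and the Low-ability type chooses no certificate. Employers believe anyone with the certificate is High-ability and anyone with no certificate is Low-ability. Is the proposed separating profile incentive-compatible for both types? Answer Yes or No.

Yes

Under these beliefs, the certificate earns wage 21 and no certificate earns wage 9.
High-ability: the certificate nets 21 − 5 = 16; no certificate nets 9. High-ability prefers the certificate.
Low-ability: the certificate nets 21 − 17 = 4; no certificate nets 9. Low-ability prefers no certificate.
Neither type deviates, so the separating profile is an equilibrium.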